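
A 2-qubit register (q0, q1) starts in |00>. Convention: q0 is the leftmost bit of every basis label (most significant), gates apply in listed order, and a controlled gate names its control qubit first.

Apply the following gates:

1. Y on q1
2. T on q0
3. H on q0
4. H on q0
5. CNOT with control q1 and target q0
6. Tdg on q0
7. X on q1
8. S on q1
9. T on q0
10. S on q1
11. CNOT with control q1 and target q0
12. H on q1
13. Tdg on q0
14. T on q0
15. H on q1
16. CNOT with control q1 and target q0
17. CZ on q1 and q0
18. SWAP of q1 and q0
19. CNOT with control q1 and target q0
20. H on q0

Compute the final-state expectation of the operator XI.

The expectation value of XI is -1. Key observation: steps 11-16 multiply out to the identity, so the circuit reduces to the remaining gates.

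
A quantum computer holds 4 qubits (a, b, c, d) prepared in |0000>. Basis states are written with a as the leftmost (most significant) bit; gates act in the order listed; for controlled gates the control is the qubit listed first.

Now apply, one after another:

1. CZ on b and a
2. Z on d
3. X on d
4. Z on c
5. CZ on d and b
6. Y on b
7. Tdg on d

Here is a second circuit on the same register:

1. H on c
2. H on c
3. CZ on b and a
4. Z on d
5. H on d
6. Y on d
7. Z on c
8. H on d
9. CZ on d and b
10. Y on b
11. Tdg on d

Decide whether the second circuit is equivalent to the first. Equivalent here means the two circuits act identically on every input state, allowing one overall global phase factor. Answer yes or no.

No: there is an input state on which the two circuits produce genuinely different outputs (not merely differing by a phase).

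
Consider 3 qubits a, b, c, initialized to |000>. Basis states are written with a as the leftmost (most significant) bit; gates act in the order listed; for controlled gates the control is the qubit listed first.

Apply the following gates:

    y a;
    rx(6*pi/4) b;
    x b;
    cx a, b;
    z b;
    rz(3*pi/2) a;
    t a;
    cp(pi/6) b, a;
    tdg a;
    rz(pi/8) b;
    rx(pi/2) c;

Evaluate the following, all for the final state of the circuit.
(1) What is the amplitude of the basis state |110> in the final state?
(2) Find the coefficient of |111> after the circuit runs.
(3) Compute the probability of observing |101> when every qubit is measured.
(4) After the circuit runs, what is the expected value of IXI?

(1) The final state's coefficient on |110> equals -exp(47*I*pi/48)/2.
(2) The final state's coefficient on |111> equals -exp(23*I*pi/48)/2.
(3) Outcome |101> occurs with probability 1/4.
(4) The observable IXI averages to (1 - exp(7*I*pi/12))*exp(5*I*pi/24)/2.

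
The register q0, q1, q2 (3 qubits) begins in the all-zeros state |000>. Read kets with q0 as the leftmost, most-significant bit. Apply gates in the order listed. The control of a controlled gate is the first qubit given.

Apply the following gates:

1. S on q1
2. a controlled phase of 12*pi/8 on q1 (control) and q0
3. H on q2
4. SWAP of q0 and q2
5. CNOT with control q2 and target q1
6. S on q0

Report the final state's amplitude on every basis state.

The resulting statevector has amplitude sqrt(2)/2 on |000>, sqrt(2)*I/2 on |100>, and 0 on every other basis state.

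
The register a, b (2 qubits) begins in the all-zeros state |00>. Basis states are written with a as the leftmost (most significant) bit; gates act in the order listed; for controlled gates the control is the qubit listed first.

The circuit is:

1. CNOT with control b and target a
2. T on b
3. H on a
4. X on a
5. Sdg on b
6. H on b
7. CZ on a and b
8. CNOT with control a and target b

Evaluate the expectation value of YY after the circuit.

In the final state, YY has expectation -1.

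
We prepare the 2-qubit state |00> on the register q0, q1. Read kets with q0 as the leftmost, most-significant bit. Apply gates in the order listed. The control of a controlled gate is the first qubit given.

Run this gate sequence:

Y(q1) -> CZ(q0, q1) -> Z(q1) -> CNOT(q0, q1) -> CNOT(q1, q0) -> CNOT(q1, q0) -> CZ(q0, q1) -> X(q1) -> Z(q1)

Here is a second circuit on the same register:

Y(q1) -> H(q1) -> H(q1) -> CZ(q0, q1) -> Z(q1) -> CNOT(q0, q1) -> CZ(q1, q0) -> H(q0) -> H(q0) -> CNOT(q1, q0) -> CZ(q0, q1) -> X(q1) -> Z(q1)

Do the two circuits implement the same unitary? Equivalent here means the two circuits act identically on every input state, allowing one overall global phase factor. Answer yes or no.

No: there is an input state on which the two circuits produce genuinely different outputs (not merely differing by a phase).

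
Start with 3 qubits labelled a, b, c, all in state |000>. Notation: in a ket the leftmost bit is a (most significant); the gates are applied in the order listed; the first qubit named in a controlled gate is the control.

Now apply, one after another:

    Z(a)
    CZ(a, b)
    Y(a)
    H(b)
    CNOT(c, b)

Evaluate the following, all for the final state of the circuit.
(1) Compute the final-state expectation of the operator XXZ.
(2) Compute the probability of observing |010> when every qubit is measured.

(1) The observable XXZ averages to 0.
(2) Outcome |010> occurs with probability 0.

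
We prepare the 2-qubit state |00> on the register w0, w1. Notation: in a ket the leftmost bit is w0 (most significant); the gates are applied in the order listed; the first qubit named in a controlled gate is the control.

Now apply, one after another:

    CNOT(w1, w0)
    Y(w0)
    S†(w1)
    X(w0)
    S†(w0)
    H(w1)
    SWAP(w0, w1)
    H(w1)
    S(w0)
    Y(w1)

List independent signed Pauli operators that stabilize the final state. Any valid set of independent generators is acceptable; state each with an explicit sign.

One valid set of independent stabilizer generators is +YI, -IX (any independent generating set of the same group is equally correct).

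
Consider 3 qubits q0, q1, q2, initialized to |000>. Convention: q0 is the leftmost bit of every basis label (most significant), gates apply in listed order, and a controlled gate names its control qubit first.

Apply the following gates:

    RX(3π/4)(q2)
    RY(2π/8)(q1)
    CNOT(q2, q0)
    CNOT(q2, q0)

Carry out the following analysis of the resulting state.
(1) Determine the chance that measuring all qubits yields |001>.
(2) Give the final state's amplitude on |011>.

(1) A full measurement returns |001> with probability sqrt(2)/4 + 3/8.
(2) |011> carries amplitude -sqrt(2)*I/4 in the final state.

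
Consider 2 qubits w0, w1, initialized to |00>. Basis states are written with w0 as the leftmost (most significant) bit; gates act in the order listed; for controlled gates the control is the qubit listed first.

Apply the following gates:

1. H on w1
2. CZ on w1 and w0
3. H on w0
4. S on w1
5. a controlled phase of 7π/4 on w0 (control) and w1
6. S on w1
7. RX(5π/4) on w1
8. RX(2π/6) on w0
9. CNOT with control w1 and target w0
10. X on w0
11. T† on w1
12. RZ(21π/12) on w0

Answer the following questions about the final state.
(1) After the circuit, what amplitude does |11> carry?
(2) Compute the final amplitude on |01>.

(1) The amplitude on |11> is -sqrt(sqrt(2) + 2)*exp(5*I*pi/8)/8 + sqrt(2 - sqrt(2))*exp(I*pi/8)/8 + sqrt(3*sqrt(2) + 6)*exp(I*pi/8)/8 + sqrt(6 - 3*sqrt(2))*exp(3*I*pi/8)/8.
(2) The final state's coefficient on |01> equals (sqrt(2 - sqrt(2))/8 - sqrt(sqrt(2) + 2)*exp(3*I*pi/4)/8 + sqrt(6 - 3*sqrt(2))*exp(3*I*pi/4)/8 + sqrt(3*sqrt(2) + 6)*exp(I*pi/4)/8)*exp(I*pi/8).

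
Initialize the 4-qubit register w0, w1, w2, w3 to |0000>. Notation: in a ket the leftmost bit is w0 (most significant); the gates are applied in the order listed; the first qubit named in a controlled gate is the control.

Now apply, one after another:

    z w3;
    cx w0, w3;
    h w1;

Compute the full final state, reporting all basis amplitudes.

The final amplitudes are sqrt(2)/2 on |0000>, sqrt(2)/2 on |0100>, and 0 on every other basis state.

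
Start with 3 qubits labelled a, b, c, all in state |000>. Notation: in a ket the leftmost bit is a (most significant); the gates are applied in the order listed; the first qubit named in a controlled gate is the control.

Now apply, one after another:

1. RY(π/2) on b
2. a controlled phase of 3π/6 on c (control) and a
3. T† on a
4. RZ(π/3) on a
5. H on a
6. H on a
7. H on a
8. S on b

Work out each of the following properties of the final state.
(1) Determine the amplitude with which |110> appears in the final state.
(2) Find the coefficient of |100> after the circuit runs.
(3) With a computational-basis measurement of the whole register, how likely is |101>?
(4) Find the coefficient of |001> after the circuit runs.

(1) |110> carries amplitude exp(I*pi/3)/2 in the final state. Key observation: the block from step 5 through step 6 cancels to the identity and can be dropped.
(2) The final state's coefficient on |100> equals -exp(5*I*pi/6)/2.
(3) A full measurement returns |101> with probability 0.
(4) |001> carries amplitude 0 in the final state.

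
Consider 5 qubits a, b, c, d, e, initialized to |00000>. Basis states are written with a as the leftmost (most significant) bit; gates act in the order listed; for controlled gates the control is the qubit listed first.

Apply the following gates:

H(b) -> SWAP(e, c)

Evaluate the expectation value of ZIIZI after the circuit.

The expectation value of ZIIZI is 1.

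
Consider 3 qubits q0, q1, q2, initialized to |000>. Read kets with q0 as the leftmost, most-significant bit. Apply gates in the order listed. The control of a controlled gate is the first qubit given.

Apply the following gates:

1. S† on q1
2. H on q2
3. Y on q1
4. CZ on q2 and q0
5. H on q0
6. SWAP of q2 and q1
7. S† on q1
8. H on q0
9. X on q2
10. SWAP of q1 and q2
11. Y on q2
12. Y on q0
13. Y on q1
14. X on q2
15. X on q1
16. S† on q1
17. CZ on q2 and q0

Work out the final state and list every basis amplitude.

The resulting statevector has amplitude sqrt(2)/2 on |100>, -sqrt(2)*I/2 on |101>, and 0 on every other basis state.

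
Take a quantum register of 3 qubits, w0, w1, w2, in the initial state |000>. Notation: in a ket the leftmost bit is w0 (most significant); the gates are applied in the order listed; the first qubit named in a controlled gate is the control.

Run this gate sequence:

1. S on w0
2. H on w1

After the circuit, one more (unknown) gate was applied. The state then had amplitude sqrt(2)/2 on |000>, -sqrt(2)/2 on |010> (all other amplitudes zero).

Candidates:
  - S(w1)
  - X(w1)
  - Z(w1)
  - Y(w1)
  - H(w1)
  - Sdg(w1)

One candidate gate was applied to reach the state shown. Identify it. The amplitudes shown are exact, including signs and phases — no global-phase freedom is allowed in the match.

The applied gate was Z(w1).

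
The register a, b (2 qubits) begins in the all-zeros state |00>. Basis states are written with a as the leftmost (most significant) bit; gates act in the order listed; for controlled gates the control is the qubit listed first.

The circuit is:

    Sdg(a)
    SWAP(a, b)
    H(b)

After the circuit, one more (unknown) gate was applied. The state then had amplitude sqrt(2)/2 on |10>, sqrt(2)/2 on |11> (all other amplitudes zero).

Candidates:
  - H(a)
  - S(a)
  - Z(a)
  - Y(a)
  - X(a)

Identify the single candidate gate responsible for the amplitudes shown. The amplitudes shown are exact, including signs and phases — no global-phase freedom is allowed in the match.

The applied gate was X(a).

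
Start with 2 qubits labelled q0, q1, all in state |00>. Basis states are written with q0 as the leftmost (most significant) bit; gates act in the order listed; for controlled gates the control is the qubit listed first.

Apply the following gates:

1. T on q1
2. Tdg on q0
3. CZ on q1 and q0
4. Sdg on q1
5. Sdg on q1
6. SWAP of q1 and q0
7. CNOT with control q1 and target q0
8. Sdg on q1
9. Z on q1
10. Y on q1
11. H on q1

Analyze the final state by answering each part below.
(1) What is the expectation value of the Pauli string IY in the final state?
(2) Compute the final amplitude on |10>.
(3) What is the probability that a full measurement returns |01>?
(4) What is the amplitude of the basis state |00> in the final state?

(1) The observable IY averages to 0.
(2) The amplitude on |10> is 0.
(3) Outcome |01> occurs with probability 1/2.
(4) The final state's coefficient on |00> equals sqrt(2)*I/2.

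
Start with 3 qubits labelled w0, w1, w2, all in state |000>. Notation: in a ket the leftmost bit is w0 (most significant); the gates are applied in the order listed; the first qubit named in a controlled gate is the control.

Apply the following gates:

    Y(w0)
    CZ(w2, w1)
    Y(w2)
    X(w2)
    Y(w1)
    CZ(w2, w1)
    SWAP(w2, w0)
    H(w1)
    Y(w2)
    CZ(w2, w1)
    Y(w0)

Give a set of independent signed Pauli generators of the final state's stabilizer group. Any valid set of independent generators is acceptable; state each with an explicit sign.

The final state is stabilized by the group generated by -IXI, -ZII, +IIZ; other independent generating sets are equally valid.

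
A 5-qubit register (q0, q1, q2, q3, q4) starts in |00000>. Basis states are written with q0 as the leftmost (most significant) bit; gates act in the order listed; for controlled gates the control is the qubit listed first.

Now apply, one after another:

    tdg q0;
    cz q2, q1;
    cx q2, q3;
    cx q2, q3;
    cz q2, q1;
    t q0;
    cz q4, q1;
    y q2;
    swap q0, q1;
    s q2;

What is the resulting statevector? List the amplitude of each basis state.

The resulting statevector has amplitude -1 on |00100>, and 0 on every other basis state. Key observation: the block from step 1 through step 6 cancels to the identity and can be dropped.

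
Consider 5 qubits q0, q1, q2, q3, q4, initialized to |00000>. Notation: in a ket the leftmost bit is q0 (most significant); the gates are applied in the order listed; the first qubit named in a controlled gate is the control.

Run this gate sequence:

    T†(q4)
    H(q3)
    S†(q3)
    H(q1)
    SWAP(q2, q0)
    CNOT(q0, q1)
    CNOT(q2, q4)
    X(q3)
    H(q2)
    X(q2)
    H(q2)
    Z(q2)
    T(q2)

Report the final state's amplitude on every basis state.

The final amplitudes are -I/2 on |00000>, 1/2 on |00010>, -I/2 on |01000>, 1/2 on |01010>, and 0 on every other basis state. Key observation: steps 9-12 multiply out to the identity, so the circuit reduces to the remaining gates.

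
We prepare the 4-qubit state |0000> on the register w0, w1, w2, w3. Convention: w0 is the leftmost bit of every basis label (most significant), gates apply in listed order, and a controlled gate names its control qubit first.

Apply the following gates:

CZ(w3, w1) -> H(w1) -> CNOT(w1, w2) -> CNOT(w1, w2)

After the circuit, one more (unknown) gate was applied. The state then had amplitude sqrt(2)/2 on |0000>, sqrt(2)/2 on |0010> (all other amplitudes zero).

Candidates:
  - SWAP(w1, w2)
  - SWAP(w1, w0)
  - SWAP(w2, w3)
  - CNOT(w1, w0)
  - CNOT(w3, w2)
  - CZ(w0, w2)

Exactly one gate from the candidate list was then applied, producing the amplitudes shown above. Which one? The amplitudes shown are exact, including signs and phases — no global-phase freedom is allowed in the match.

The unique candidate consistent with the amplitudes is SWAP(w1, w2). Key observation: gates 3-4 undo each other exactly, leaving only the rest of the circuit to track.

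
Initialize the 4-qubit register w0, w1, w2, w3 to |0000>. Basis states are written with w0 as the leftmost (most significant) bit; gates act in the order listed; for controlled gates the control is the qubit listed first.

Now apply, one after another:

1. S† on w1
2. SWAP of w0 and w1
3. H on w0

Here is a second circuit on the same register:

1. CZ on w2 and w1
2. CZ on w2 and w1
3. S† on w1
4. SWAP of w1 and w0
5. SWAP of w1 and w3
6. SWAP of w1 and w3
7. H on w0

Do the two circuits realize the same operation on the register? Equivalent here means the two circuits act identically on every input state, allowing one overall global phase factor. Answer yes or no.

Yes — the two circuits implement the same unitary up to a global phase.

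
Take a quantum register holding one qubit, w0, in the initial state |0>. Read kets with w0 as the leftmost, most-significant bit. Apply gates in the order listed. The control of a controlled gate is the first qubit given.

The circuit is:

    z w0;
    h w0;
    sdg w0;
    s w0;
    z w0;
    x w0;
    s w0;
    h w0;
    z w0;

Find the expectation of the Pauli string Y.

The expectation value of Y is -1.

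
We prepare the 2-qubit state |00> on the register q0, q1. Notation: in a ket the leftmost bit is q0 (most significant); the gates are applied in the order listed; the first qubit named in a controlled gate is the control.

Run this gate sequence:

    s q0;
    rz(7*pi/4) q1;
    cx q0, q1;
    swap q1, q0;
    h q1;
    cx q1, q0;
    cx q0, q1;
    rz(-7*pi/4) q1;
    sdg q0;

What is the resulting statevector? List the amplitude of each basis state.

The final amplitudes are sqrt(2)/2 on |00>, 0 on |01>, -sqrt(2)*I/2 on |10>, 0 on |11>.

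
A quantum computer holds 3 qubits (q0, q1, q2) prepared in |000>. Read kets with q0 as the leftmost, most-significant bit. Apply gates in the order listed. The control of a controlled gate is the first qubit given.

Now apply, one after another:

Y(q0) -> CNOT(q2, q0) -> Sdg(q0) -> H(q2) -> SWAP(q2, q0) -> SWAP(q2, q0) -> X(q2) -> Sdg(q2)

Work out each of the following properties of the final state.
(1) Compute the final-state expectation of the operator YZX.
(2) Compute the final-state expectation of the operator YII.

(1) The observable YZX averages to 0. Key observation: the block from step 5 through step 6 cancels to the identity and can be dropped.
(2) The observable YII averages to 0.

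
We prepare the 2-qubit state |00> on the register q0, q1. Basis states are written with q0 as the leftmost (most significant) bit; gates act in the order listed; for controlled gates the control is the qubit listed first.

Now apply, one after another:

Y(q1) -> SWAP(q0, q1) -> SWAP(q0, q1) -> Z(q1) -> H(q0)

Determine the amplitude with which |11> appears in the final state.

|11> carries amplitude -sqrt(2)*I/2 in the final state. Key observation: gates 2-3 undo each other exactly, leaving only the rest of the circuit to track.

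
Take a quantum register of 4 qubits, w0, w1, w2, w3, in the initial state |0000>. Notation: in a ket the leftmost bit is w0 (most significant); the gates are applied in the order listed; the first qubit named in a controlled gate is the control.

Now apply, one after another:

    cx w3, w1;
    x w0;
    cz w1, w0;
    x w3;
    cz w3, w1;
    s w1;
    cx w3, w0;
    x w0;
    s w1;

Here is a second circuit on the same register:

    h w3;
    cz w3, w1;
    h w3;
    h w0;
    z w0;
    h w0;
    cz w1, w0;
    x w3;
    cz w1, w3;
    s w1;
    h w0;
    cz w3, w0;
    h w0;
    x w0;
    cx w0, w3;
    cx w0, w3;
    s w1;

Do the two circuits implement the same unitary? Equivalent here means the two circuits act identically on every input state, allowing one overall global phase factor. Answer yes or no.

No: there is an input state on which the two circuits produce genuinely different outputs (not merely differing by a phase).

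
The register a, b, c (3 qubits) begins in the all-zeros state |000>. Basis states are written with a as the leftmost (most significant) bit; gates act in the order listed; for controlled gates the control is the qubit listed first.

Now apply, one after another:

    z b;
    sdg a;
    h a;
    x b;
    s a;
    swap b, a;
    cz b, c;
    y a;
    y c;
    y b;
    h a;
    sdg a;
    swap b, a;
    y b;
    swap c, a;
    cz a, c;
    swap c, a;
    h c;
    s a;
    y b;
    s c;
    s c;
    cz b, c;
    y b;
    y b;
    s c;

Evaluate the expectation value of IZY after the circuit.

The expectation value of IZY is 1.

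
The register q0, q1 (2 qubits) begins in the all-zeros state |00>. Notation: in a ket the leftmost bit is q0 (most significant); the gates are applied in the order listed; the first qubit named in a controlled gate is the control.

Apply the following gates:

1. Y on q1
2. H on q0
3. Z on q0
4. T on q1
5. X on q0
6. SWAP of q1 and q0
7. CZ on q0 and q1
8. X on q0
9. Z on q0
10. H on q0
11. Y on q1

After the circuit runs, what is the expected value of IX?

The expectation value of IX is -1.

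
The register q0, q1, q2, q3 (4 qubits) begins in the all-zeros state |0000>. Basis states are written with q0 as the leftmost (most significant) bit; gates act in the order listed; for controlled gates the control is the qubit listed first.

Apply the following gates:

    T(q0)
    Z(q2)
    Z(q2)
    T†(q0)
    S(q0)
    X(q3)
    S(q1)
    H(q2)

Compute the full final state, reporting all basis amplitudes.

The final amplitudes are sqrt(2)/2 on |0001>, sqrt(2)/2 on |0011>, and 0 on every other basis state. Key observation: gates 1-4 undo each other exactly, leaving only the rest of the circuit to track.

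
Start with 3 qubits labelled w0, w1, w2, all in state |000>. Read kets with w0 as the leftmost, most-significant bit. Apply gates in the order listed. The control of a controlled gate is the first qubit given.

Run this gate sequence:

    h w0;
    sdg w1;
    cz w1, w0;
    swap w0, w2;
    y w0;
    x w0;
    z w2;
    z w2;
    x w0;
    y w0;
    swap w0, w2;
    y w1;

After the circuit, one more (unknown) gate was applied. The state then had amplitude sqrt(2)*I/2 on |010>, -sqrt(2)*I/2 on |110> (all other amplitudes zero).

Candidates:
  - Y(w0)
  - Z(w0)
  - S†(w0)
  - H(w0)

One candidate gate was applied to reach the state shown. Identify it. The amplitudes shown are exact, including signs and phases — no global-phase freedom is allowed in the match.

It was Z(w0) that produced the state shown.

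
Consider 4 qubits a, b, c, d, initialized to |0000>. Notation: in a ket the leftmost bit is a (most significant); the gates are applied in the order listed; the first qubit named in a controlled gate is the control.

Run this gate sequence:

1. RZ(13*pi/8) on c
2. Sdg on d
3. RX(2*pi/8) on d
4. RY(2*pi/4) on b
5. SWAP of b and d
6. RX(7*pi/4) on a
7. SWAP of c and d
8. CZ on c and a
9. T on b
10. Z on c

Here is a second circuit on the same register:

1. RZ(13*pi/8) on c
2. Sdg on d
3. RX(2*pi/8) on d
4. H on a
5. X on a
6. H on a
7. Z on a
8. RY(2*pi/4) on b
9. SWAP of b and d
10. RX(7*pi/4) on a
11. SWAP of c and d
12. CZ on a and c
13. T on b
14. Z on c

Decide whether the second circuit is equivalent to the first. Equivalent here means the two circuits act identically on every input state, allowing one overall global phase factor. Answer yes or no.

Yes, they are equivalent — the unitaries differ by at most a global phase.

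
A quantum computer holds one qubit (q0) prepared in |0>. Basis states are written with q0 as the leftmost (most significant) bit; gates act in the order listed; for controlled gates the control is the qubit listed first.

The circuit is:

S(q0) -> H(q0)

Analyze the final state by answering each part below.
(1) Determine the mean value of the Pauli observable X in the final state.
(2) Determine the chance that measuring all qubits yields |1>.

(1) In the final state, X has expectation 1.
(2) The probability of measuring |1> is 1/2.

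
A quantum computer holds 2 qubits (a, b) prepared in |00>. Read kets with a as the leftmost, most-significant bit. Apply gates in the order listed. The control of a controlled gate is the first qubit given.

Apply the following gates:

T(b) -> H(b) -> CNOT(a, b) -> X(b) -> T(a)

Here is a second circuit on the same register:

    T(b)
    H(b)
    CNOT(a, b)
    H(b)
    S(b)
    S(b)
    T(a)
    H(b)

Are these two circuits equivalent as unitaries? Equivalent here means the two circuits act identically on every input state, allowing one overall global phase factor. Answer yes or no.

Yes — the two circuits implement the same unitary up to a global phase.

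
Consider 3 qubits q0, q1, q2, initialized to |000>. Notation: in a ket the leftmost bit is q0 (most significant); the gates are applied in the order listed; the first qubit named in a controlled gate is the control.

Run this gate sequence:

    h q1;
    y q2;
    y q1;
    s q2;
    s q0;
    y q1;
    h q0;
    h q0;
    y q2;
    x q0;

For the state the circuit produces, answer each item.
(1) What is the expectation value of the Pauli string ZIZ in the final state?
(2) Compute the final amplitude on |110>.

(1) The expectation value of ZIZ is -1. Key observation: the block from step 7 through step 8 cancels to the identity and can be dropped.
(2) The final state's coefficient on |110> equals sqrt(2)*I/2.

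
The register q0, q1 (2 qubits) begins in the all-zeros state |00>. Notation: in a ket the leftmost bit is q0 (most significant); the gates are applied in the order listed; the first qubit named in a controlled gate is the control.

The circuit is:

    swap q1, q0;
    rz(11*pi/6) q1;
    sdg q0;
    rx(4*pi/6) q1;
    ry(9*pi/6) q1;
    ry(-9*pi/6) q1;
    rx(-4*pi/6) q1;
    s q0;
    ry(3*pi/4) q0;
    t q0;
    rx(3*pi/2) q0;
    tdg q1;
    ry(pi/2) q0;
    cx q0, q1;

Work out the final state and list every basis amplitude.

After the circuit, the state carries amplitude -sqrt(sqrt(2) + 2)*exp(I*pi/3)/4 - sqrt(2 - sqrt(2))*exp(7*I*pi/12)/4 + sqrt(2 - sqrt(2))*exp(I*pi/12)/4 + sqrt(sqrt(2) + 2)*exp(5*I*pi/6)/4 on |00>, 0 on |01>, 0 on |10>, sqrt(2 - sqrt(2))*exp(I*pi/12)/4 + sqrt(2 - sqrt(2))*exp(7*I*pi/12)/4 + sqrt(sqrt(2) + 2)*exp(5*I*pi/6)/4 + sqrt(sqrt(2) + 2)*exp(I*pi/3)/4 on |11>. Key observation: the block from step 3 through step 8 cancels to the identity and can be dropped.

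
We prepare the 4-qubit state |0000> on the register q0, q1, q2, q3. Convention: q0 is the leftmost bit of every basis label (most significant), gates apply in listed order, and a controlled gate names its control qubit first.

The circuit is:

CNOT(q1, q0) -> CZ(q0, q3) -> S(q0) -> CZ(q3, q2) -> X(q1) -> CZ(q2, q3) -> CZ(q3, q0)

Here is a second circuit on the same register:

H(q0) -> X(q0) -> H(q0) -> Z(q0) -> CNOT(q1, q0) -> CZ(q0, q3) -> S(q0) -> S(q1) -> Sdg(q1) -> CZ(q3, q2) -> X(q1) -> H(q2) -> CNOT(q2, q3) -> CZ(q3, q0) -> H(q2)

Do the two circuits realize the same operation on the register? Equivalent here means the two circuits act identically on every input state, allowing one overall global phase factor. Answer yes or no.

No: there is an input state on which the two circuits produce genuinely different outputs (not merely differing by a phase).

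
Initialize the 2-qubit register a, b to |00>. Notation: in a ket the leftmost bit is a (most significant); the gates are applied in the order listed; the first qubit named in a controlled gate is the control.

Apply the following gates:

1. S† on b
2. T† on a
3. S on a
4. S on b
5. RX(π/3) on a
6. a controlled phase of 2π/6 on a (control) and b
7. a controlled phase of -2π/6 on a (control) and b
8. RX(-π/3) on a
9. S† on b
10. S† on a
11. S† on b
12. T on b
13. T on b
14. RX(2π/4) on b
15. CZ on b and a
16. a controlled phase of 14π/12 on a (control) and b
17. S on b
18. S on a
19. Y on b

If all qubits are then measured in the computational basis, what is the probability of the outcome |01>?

Outcome |01> occurs with probability 1/2. Key observation: steps 3-10 multiply out to the identity, so the circuit reduces to the remaining gates.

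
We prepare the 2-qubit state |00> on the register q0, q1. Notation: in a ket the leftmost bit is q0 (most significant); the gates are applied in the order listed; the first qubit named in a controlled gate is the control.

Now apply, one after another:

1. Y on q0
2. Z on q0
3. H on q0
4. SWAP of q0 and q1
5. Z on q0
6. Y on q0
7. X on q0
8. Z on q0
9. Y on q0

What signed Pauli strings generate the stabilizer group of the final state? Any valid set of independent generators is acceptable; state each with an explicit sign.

One valid set of independent stabilizer generators is -IX, -ZI (any independent generating set of the same group is equally correct).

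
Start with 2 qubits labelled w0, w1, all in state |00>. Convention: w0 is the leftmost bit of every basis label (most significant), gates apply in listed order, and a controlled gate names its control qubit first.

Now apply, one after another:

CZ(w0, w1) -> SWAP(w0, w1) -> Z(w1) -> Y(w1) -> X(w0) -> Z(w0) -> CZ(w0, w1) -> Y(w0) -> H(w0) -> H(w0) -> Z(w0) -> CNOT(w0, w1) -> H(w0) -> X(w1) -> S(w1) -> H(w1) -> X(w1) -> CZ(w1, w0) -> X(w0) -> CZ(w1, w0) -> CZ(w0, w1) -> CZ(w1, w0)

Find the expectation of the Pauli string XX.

The expectation value of XX is -1.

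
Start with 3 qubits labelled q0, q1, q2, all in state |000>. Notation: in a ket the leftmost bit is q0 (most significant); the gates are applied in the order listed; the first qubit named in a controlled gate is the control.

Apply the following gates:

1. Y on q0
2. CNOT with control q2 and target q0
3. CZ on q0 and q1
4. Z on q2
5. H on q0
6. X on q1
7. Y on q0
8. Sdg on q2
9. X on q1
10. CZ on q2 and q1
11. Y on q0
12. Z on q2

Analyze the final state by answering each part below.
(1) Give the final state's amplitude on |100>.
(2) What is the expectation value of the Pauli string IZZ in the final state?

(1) The final state's coefficient on |100> equals -sqrt(2)*I/2.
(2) In the final state, IZZ has expectation 1.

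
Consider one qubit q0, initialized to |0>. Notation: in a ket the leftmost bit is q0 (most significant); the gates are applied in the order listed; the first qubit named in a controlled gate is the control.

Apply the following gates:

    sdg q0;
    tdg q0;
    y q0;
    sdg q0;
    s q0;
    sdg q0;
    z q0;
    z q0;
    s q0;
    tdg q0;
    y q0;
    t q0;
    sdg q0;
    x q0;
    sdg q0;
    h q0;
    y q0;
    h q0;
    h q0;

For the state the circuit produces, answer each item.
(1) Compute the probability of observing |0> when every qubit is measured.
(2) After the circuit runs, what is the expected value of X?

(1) Outcome |0> occurs with probability 1/2.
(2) In the final state, X has expectation 1.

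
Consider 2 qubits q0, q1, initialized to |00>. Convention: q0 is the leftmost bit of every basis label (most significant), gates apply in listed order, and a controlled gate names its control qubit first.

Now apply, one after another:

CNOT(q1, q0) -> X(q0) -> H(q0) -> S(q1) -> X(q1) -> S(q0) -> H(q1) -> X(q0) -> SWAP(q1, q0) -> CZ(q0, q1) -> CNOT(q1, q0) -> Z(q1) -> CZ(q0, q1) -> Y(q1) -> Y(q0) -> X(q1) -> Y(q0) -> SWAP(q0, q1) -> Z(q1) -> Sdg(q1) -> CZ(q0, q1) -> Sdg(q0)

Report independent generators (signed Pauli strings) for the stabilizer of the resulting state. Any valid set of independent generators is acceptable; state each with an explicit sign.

One valid set of independent stabilizer generators is +XZ, -ZY (any independent generating set of the same group is equally correct).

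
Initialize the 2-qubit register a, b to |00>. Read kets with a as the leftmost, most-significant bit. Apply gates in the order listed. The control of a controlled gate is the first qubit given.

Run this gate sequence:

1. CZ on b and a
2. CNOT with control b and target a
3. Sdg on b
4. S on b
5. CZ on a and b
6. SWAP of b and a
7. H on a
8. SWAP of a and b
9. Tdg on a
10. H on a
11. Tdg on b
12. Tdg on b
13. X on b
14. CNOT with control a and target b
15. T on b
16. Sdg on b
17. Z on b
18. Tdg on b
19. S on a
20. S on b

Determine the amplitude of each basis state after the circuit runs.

After the circuit, the state carries amplitude -I/2 on |00>, -1/2 on |01>, I/2 on |10>, -1/2 on |11>.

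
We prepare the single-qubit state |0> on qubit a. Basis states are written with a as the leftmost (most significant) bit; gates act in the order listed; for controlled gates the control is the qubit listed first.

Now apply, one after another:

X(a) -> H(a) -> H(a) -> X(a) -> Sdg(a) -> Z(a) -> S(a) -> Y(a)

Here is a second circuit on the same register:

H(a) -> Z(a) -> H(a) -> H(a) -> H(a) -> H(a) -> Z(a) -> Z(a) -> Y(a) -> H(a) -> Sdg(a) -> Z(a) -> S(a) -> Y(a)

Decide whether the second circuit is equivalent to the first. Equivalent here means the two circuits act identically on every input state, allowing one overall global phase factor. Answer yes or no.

No, they are not equivalent — no single phase factor reconciles the two unitaries.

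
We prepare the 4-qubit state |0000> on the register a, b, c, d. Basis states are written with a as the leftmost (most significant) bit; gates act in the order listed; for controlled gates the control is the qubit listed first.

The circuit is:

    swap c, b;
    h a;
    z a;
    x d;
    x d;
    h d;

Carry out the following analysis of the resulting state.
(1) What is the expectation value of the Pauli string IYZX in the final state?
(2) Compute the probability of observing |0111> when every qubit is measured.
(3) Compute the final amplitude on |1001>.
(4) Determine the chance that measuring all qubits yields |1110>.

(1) The observable IYZX averages to 0. Key observation: the block from step 4 through step 5 cancels to the identity and can be dropped.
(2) Outcome |0111> occurs with probability 0.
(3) |1001> carries amplitude -1/2 in the final state.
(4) The probability of measuring |1110> is 0.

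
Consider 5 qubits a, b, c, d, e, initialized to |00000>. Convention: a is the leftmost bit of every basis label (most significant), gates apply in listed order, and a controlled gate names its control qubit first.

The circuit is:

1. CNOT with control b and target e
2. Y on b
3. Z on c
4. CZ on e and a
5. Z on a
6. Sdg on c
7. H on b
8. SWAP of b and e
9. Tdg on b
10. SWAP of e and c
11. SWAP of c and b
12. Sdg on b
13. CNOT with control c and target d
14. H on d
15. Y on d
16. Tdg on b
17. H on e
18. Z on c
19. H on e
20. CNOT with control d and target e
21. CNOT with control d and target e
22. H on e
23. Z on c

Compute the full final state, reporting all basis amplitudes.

The final amplitudes are sqrt(2)/4 on |00000>, sqrt(2)/4 on |00001>, -sqrt(2)/4 on |00010>, -sqrt(2)/4 on |00011>, sqrt(2)*exp(I*pi/4)/4 on |01000>, sqrt(2)*exp(I*pi/4)/4 on |01001>, -sqrt(2)*exp(I*pi/4)/4 on |01010>, -sqrt(2)*exp(I*pi/4)/4 on |01011>, and 0 on every other basis state. Key observation: the block from step 18 through step 23 cancels to the identity and can be dropped.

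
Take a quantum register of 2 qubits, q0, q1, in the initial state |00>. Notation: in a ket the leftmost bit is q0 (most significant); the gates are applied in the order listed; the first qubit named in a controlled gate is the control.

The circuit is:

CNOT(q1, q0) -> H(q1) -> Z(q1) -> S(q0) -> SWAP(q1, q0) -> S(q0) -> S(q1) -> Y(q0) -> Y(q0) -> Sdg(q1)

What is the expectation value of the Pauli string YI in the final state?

The expectation value of YI is -1. Key observation: the block from step 7 through step 10 cancels to the identity and can be dropped.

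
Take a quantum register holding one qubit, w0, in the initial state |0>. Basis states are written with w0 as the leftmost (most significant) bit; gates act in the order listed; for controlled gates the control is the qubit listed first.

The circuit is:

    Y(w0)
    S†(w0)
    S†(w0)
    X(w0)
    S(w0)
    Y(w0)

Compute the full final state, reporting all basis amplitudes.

After the circuit, the state carries amplitude 0 on |0>, 1 on |1>.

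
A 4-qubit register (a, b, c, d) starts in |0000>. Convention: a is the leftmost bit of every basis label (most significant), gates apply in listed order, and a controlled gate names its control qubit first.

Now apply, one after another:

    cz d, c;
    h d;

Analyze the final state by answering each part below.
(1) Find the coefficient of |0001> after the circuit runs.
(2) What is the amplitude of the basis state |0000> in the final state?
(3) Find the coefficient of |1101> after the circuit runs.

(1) The amplitude on |0001> is sqrt(2)/2.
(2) The amplitude on |0000> is sqrt(2)/2.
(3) |1101> carries amplitude 0 in the final state.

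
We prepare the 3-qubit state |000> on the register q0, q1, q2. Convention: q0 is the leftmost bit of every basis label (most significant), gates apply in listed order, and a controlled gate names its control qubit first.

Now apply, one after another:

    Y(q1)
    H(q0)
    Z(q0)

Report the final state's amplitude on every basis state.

The resulting statevector has amplitude sqrt(2)*I/2 on |010>, -sqrt(2)*I/2 on |110>, and 0 on every other basis state.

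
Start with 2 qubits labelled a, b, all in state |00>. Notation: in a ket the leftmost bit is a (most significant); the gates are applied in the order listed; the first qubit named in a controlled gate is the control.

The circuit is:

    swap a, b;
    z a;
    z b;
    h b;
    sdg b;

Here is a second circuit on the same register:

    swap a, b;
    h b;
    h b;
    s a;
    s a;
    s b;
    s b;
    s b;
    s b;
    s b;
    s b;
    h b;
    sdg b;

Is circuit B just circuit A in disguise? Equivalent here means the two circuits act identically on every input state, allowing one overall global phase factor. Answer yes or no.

Yes — the two circuits implement the same unitary up to a global phase.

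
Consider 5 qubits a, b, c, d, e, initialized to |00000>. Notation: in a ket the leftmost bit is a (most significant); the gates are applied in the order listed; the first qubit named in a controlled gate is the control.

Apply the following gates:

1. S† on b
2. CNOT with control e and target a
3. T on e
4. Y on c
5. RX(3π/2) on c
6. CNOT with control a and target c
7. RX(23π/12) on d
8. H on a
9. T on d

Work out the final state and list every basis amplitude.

After the circuit, the state carries amplitude -sqrt(3*sqrt(2) + 6)/8 - sqrt(2 - sqrt(2))/8 on |00000>, (-sqrt(sqrt(2) + 2)/8 + sqrt(6 - 3*sqrt(2))/8)*exp(3*I*pi/4) on |00010>, I*sqrt(2 - sqrt(2))/8 + I*sqrt(3*sqrt(2) + 6)/8 on |00100>, (-sqrt(sqrt(2) + 2)/8 + sqrt(6 - 3*sqrt(2))/8)*exp(I*pi/4) on |00110>, -sqrt(3*sqrt(2) + 6)/8 - sqrt(2 - sqrt(2))/8 on |10000>, (-sqrt(sqrt(2) + 2)/8 + sqrt(6 - 3*sqrt(2))/8)*exp(3*I*pi/4) on |10010>, I*sqrt(2 - sqrt(2))/8 + I*sqrt(3*sqrt(2) + 6)/8 on |10100>, (-sqrt(sqrt(2) + 2)/8 + sqrt(6 - 3*sqrt(2))/8)*exp(I*pi/4) on |10110>, and 0 on every other basis state.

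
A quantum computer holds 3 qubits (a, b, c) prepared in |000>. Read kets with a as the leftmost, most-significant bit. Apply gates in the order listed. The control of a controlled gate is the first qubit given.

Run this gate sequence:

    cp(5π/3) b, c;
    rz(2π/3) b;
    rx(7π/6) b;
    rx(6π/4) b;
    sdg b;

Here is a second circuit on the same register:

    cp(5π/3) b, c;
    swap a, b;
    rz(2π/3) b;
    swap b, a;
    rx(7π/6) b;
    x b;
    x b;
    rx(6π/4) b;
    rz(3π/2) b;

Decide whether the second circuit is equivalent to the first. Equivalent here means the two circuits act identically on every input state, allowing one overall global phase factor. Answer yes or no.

No — the two circuits implement different unitaries, even allowing a global phase.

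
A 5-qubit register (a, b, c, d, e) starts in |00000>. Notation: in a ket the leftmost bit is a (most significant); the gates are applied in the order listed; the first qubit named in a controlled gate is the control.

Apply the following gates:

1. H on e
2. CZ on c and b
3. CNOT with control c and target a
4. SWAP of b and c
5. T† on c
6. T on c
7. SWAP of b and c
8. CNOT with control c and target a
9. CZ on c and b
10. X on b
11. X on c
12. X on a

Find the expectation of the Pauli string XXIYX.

The observable XXIYX averages to 0. Key observation: the block from step 2 through step 9 cancels to the identity and can be dropped.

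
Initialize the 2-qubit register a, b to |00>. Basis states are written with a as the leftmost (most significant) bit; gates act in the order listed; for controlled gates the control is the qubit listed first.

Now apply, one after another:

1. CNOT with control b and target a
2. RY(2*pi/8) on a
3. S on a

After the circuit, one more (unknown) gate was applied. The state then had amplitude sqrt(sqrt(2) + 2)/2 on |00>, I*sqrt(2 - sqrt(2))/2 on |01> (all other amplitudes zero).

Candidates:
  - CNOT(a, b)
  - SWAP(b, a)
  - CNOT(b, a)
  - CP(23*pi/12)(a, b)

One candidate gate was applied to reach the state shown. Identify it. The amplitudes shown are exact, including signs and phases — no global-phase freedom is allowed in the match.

It was SWAP(b, a) that produced the state shown.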